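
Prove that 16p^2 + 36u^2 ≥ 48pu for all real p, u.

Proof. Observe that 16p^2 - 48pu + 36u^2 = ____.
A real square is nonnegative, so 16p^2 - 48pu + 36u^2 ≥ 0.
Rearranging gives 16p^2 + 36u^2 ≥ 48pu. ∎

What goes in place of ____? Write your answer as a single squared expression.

(4p - 6u)^2

16p^2 - 48pu + 36u^2 is a perfect-square trinomial: the outer terms are (4p)^2 and (6u)^2, and the cross term is -2·4p·6u.
So 16p^2 - 48pu + 36u^2 = (4p - 6u)^2 ≥ 0.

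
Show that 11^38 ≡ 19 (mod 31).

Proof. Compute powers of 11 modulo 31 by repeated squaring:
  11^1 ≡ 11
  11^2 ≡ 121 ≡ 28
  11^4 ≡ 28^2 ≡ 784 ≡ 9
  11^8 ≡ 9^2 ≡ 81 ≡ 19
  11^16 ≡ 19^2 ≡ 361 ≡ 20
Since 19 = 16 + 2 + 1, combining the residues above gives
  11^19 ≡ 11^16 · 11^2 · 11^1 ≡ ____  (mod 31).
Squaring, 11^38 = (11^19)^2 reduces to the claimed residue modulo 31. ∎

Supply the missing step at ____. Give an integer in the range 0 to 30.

22

Multiply the listed residues: 20 · 28 · 11 = 560 → 6160.
Reducing modulo 31: 6160 = 198·31 + 22, so 11^19 ≡ 22.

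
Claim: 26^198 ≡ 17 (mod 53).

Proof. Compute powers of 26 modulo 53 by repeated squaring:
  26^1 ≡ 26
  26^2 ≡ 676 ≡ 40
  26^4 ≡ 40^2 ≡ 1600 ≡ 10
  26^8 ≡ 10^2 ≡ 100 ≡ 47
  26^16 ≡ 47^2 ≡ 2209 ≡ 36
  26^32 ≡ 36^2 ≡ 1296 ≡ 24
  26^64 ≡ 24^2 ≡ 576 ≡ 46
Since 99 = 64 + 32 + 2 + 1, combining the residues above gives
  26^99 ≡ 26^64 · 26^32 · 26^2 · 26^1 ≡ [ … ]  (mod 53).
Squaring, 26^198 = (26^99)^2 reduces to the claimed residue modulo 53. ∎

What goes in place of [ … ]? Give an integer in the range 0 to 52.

21

26^64 · 26^32 · 26^2 · 26^1 ≡ 46 · 24 · 40 · 26 = 1148160.
1148160 mod 53 = 21, so 26^99 ≡ 21 (mod 53).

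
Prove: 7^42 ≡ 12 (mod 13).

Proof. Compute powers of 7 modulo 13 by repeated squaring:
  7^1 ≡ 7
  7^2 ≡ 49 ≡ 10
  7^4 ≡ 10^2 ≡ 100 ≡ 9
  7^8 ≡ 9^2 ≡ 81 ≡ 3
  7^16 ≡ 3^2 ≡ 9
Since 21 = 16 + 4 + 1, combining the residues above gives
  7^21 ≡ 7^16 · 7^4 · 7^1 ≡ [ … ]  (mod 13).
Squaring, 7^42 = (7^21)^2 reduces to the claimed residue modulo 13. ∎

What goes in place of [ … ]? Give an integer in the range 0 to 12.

8

7^16 · 7^4 · 7^1 ≡ 9 · 9 · 7 = 567.
567 mod 13 = 8, so 7^21 ≡ 8 (mod 13).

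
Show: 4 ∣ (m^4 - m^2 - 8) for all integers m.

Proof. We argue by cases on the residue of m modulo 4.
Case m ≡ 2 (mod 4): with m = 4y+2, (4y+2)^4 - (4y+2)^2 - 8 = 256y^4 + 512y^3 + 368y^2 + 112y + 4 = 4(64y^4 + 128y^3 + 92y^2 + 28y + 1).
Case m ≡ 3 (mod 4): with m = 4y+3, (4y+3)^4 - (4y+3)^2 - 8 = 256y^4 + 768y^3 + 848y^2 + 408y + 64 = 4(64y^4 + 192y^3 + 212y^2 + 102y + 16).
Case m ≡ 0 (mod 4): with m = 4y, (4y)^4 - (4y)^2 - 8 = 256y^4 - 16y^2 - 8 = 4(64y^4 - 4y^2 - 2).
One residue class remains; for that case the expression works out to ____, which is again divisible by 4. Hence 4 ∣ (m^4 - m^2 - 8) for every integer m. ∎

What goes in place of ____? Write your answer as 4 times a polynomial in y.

Only m ≡ 1 (mod 4) is unaccounted for. Put m = 4y+1:
(4y+1)^4 - (4y+1)^2 - 8 expands to 256y^4 + 256y^3 + 80y^2 + 8y - 8,
and factoring out 4 leaves 4(64y^4 + 64y^3 + 20y^2 + 2y - 2).

4(64y^4 + 64y^3 + 20y^2 + 2y - 2)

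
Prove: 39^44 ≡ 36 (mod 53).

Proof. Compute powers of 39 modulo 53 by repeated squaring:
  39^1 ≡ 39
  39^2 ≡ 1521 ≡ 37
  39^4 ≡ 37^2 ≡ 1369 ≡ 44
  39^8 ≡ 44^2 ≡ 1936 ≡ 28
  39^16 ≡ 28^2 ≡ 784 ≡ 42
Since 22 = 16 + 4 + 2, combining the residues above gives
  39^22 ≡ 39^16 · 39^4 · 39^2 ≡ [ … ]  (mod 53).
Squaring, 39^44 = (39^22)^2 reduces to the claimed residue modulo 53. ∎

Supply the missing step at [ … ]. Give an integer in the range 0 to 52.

Multiply the listed residues: 42 · 44 · 37 = 1848 → 68376.
Reducing modulo 53: 68376 = 1290·53 + 6, so 39^22 ≡ 6.

6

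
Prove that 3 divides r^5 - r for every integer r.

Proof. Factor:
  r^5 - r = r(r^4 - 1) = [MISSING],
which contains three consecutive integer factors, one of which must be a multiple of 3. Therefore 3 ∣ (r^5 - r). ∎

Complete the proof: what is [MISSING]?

(r - 1)r(r + 1)(r^2 + 1)

r^4 - 1 = (r^2 - 1)(r^2 + 1), and r^2 - 1 = (r-1)(r+1).
So r(r^4 - 1) = (r - 1)r(r + 1)(r^2 + 1).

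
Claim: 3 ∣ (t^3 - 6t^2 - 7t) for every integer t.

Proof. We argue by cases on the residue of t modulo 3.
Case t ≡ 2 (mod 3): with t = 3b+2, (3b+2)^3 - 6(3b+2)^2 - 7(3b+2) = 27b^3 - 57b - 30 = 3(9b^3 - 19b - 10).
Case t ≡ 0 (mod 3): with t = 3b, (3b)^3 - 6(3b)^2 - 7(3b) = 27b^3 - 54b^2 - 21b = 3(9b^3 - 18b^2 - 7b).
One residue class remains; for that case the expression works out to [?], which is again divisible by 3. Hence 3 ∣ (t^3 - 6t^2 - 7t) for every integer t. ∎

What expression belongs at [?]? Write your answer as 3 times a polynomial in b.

3(9b^3 - 9b^2 - 16b - 4)

Only t ≡ 1 (mod 3) is unaccounted for. Put t = 3b+1:
(3b+1)^3 - 6(3b+1)^2 - 7(3b+1) expands to 27b^3 - 27b^2 - 48b - 12,
and factoring out 3 leaves 3(9b^3 - 9b^2 - 16b - 4).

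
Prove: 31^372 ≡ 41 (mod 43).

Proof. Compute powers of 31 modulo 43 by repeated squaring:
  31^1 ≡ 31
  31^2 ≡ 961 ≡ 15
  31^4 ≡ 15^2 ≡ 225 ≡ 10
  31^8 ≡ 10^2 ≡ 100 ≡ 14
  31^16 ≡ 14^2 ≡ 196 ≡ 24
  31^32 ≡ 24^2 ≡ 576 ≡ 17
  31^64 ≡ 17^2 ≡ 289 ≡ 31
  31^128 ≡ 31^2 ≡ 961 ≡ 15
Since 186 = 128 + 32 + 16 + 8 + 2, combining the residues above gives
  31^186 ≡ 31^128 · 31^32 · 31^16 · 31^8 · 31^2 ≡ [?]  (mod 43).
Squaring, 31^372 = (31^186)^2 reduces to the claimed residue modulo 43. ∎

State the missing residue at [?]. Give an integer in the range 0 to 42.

16

31^128 · 31^32 · 31^16 · 31^8 · 31^2 ≡ 15 · 17 · 24 · 14 · 15 = 1285200.
1285200 mod 43 = 16, so 31^186 ≡ 16 (mod 43).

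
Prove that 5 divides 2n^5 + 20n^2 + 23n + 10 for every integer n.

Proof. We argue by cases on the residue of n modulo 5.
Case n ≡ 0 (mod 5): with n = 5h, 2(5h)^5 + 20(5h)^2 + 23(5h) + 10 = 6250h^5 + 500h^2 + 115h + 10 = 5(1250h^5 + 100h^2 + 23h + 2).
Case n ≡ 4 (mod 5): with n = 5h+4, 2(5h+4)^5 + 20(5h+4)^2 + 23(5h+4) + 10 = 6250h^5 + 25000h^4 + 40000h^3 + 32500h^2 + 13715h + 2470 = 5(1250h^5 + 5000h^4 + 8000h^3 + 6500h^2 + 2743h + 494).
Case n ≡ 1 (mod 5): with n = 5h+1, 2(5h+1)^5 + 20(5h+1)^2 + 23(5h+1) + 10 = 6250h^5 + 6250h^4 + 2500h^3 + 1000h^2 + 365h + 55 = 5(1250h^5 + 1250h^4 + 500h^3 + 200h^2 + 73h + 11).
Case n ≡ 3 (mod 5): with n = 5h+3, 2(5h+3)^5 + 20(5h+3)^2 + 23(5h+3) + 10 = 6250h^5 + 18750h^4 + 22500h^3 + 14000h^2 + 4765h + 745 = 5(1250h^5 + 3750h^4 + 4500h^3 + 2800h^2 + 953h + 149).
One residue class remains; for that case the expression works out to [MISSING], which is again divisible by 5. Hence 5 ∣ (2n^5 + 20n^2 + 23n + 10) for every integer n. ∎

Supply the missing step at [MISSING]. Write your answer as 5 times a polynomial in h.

The residues treated are {0, 4, 1, 3}, so the missing case is n ≡ 2 (mod 5); write n = 5h+2.
Then 2(5h+2)^5 + 20(5h+2)^2 + 23(5h+2) + 10 = 6250h^5 + 12500h^4 + 10000h^3 + 4500h^2 + 1315h + 200 = 5(1250h^5 + 2500h^4 + 2000h^3 + 900h^2 + 263h + 40).

5(1250h^5 + 2500h^4 + 2000h^3 + 900h^2 + 263h + 40)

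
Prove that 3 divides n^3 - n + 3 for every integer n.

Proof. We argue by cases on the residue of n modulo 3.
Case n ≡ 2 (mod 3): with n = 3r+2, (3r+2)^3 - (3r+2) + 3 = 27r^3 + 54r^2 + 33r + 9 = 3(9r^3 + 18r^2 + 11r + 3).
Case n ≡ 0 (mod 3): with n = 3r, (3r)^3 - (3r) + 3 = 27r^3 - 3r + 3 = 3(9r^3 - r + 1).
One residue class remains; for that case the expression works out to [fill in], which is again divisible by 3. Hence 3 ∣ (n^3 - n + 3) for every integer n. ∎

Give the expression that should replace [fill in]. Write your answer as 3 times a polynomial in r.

The residues treated are {2, 0}, so the missing case is n ≡ 1 (mod 3); write n = 3r+1.
Then (3r+1)^3 - (3r+1) + 3 = 27r^3 + 27r^2 + 6r + 3 = 3(9r^3 + 9r^2 + 2r + 1).

3(9r^3 + 9r^2 + 2r + 1)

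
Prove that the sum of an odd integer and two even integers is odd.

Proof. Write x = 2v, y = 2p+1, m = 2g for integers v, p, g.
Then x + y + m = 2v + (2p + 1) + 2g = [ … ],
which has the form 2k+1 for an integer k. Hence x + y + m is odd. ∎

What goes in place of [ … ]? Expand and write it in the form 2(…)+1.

2(g + p + v) + 1

2v + (2p + 1) + 2g = 2g + 2p + 2v + 1
= 2(g + p + v) + 1.
Since g + p + v is an integer, the sum is of the form 2k+1 for an integer k.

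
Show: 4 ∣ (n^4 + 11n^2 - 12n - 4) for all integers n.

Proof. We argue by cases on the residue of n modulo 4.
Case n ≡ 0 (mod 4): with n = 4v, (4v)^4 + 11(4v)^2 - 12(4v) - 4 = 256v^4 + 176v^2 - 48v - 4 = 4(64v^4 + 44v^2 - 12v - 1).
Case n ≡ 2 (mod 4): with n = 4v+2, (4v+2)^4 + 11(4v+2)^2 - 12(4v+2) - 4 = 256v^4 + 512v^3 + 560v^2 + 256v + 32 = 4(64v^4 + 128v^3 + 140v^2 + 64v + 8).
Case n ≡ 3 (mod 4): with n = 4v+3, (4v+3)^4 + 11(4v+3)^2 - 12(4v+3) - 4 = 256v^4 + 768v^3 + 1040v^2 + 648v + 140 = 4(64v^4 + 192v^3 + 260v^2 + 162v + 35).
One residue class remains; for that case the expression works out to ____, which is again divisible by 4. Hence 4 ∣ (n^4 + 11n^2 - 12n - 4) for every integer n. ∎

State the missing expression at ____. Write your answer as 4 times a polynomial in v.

4(64v^4 + 64v^3 + 68v^2 + 14v - 1)

The residues treated are {0, 2, 3}, so the missing case is n ≡ 1 (mod 4); write n = 4v+1.
Then (4v+1)^4 + 11(4v+1)^2 - 12(4v+1) - 4 = 256v^4 + 256v^3 + 272v^2 + 56v - 4 = 4(64v^4 + 64v^3 + 68v^2 + 14v - 1).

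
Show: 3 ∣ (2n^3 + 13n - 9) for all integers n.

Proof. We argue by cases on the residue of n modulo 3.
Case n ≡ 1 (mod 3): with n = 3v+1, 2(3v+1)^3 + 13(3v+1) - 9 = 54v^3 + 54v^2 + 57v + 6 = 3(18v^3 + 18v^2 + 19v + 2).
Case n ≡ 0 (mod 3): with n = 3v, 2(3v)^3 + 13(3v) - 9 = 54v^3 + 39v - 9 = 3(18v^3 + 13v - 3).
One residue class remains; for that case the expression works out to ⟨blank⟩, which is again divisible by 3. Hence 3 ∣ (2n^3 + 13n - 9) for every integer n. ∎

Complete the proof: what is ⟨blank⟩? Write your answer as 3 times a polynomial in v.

3(18v^3 + 36v^2 + 37v + 11)

The residues treated are {1, 0}, so the missing case is n ≡ 2 (mod 3); write n = 3v+2.
Then 2(3v+2)^3 + 13(3v+2) - 9 = 54v^3 + 108v^2 + 111v + 33 = 3(18v^3 + 36v^2 + 37v + 11).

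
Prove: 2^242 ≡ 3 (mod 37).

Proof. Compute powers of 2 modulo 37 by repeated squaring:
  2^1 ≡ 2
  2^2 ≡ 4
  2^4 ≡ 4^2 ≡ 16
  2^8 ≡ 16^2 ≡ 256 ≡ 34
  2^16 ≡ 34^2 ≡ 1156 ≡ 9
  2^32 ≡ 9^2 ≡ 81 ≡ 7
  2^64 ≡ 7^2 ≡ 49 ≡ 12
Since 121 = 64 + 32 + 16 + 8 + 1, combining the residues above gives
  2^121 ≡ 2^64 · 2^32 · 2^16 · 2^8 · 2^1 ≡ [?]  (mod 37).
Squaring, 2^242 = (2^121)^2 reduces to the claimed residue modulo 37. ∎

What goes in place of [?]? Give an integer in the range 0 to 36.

15

Multiply the listed residues: 12 · 7 · 9 · 34 · 2 = 84 → 756 → 25704 → 51408.
Reducing modulo 37: 51408 = 1389·37 + 15, so 2^121 ≡ 15.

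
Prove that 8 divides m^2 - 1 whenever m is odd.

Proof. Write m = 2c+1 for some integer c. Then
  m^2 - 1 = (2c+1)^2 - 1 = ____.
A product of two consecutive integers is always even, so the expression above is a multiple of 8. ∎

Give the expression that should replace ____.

4c(c + 1)

(2c+1)^2 - 1 = 4c^2 + 4c + 1 - 1 = 4c^2 + 4c = 4c(c+1).
Since c and c+1 are consecutive, c(c+1) is even, and 4·(even) is a multiple of 8.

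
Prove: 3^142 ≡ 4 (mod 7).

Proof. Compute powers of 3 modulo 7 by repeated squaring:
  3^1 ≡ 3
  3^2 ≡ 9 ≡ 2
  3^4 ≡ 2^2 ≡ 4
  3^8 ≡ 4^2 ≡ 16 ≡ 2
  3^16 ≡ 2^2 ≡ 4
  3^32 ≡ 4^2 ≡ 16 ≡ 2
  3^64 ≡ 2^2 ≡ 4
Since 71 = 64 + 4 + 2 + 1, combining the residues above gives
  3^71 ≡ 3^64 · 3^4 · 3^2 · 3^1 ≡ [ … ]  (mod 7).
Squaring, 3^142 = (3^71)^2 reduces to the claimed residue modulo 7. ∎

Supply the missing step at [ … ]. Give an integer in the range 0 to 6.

5

3^64 · 3^4 · 3^2 · 3^1 ≡ 4 · 4 · 2 · 3 = 96.
96 mod 7 = 5, so 3^71 ≡ 5 (mod 7).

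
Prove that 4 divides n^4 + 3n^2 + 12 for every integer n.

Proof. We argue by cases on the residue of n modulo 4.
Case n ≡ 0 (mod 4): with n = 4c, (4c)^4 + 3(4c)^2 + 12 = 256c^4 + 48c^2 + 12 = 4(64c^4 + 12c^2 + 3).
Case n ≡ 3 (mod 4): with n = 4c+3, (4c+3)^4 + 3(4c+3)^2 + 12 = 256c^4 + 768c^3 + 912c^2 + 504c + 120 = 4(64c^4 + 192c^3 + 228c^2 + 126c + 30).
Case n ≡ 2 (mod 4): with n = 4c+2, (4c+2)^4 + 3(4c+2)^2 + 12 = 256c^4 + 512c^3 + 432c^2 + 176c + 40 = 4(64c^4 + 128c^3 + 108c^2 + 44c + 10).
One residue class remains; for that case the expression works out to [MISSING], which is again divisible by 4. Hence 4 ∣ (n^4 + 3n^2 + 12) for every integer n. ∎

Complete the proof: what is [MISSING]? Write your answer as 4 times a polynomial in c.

4(64c^4 + 64c^3 + 36c^2 + 10c + 4)

The residues treated are {0, 3, 2}, so the missing case is n ≡ 1 (mod 4); write n = 4c+1.
Then (4c+1)^4 + 3(4c+1)^2 + 12 = 256c^4 + 256c^3 + 144c^2 + 40c + 16 = 4(64c^4 + 64c^3 + 36c^2 + 10c + 4).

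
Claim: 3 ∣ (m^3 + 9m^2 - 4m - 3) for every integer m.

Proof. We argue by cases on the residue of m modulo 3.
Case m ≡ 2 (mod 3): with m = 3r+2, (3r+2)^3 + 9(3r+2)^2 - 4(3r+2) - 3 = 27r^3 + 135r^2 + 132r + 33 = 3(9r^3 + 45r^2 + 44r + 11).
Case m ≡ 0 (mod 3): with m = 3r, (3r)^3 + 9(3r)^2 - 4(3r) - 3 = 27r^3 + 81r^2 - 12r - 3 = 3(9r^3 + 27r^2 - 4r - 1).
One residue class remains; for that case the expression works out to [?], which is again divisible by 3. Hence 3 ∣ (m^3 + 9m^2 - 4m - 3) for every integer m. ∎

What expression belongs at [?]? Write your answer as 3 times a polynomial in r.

3(9r^3 + 36r^2 + 17r + 1)

The residues treated are {2, 0}, so the missing case is m ≡ 1 (mod 3); write m = 3r+1.
Then (3r+1)^3 + 9(3r+1)^2 - 4(3r+1) - 3 = 27r^3 + 108r^2 + 51r + 3 = 3(9r^3 + 36r^2 + 17r + 1).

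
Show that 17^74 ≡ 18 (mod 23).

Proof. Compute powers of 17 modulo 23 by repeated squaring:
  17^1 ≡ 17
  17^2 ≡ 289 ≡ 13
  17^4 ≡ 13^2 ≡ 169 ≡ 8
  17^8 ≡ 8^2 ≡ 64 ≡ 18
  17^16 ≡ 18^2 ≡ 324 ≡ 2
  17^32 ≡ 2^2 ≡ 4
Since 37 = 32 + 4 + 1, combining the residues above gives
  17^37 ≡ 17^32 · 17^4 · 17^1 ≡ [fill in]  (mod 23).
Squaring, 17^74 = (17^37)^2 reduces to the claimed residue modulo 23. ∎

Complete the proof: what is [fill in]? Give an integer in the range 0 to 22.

15

Multiply the listed residues: 4 · 8 · 17 = 32 → 544.
Reducing modulo 23: 544 = 23·23 + 15, so 17^37 ≡ 15.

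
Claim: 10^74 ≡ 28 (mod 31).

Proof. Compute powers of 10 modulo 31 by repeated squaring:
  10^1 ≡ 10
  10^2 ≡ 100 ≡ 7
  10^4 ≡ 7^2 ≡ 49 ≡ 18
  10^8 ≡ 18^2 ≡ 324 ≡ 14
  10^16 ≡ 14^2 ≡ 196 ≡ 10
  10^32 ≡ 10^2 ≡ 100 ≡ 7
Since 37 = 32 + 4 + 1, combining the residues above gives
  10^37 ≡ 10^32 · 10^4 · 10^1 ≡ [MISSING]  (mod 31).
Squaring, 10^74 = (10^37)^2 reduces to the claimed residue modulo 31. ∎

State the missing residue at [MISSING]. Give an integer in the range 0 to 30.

20

Multiply the listed residues: 7 · 18 · 10 = 126 → 1260.
Reducing modulo 31: 1260 = 40·31 + 20, so 10^37 ≡ 20.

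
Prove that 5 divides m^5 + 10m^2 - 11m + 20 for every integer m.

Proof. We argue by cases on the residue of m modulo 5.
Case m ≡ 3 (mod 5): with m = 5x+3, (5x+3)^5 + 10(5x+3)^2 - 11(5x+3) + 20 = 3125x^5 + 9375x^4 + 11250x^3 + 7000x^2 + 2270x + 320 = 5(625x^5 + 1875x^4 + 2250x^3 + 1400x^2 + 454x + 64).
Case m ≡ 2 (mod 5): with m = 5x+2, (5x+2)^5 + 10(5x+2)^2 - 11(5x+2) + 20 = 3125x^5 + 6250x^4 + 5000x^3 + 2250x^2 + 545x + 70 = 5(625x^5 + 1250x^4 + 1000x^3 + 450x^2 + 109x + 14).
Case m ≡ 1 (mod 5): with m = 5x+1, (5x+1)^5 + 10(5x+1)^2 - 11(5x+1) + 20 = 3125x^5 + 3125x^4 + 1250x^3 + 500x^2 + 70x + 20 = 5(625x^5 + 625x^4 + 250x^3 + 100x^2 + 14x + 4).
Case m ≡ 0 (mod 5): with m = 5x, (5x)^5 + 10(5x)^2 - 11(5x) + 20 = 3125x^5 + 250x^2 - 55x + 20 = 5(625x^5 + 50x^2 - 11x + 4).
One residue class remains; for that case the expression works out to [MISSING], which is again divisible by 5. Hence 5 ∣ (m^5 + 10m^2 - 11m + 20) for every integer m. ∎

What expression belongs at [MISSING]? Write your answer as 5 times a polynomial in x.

The residues treated are {3, 2, 1, 0}, so the missing case is m ≡ 4 (mod 5); write m = 5x+4.
Then (5x+4)^5 + 10(5x+4)^2 - 11(5x+4) + 20 = 3125x^5 + 12500x^4 + 20000x^3 + 16250x^2 + 6745x + 1160 = 5(625x^5 + 2500x^4 + 4000x^3 + 3250x^2 + 1349x + 232).

5(625x^5 + 2500x^4 + 4000x^3 + 3250x^2 + 1349x + 232)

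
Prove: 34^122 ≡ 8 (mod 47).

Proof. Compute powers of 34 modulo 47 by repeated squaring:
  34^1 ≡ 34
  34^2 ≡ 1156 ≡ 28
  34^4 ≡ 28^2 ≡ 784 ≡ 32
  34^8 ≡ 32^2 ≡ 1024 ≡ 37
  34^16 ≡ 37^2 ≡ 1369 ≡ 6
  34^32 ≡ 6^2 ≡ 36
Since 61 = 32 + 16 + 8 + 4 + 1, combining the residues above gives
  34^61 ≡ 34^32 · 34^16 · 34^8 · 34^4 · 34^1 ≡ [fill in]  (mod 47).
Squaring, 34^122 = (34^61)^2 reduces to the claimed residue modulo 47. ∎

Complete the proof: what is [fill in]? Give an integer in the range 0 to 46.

34^32 · 34^16 · 34^8 · 34^4 · 34^1 ≡ 36 · 6 · 37 · 32 · 34 = 8695296.
8695296 mod 47 = 14, so 34^61 ≡ 14 (mod 47).

14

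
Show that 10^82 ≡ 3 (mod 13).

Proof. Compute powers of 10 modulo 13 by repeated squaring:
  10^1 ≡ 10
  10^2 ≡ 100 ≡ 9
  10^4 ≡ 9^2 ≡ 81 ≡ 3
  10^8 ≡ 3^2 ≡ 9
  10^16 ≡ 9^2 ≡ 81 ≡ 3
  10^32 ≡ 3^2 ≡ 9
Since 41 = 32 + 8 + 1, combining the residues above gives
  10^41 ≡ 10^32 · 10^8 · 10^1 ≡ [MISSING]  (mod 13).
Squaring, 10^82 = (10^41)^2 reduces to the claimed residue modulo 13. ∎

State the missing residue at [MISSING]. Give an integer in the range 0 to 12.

4

Multiply the listed residues: 9 · 9 · 10 = 81 → 810.
Reducing modulo 13: 810 = 62·13 + 4, so 10^41 ≡ 4.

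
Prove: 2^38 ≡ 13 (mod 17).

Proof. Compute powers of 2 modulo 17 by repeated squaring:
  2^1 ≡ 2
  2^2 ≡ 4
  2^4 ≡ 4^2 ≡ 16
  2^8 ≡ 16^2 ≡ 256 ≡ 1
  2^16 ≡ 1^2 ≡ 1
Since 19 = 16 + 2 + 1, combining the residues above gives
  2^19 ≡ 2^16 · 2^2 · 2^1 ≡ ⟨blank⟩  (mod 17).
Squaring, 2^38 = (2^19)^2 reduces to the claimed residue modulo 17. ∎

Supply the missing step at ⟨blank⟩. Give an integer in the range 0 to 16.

2^16 · 2^2 · 2^1 ≡ 1 · 4 · 2 = 8.
8 mod 17 = 8, so 2^19 ≡ 8 (mod 17).

8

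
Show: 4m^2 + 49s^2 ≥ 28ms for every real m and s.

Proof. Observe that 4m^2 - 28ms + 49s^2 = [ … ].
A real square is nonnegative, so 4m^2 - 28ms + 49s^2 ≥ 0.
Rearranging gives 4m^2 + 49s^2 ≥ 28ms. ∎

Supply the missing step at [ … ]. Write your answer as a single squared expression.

4m^2 - 28ms + 49s^2 is a perfect-square trinomial: the outer terms are (2m)^2 and (7s)^2, and the cross term is -2·2m·7s.
So 4m^2 - 28ms + 49s^2 = (2m - 7s)^2 ≥ 0.

(2m - 7s)^2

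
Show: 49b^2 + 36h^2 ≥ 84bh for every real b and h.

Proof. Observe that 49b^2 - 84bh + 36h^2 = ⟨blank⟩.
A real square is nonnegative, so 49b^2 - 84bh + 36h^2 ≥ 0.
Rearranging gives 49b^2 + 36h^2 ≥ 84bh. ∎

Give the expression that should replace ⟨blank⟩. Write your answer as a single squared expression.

(7b - 6h)^2

49b^2 - 84bh + 36h^2 is a perfect-square trinomial: the outer terms are (7b)^2 and (6h)^2, and the cross term is -2·7b·6h.
So 49b^2 - 84bh + 36h^2 = (7b - 6h)^2 ≥ 0.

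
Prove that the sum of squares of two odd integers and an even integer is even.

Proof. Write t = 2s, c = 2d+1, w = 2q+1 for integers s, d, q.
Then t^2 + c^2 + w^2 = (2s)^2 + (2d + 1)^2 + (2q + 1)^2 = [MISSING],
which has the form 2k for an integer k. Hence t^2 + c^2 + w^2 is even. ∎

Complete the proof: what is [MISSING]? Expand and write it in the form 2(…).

Expanding: (2s)^2 + (2d + 1)^2 + (2q + 1)^2 = 4d^2 + 4d + 4q^2 + 4q + 4s^2 + 2.
Every term is even; pulling out the factor of 2 gives 2(2d^2 + 2d + 2q^2 + 2q + 2s^2 + 1).

2(2d^2 + 2d + 2q^2 + 2q + 2s^2 + 1)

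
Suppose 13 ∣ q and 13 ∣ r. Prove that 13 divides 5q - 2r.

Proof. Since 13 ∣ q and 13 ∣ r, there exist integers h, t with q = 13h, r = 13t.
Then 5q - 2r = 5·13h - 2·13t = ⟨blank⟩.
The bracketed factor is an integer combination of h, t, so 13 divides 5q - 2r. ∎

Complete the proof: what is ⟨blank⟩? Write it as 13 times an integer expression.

13(5h - 2t)

Pull the common 13 out of every term: 5·13h - 2·13t = 13(5h - 2t).
5h - 2t is an integer, which exhibits the divisibility.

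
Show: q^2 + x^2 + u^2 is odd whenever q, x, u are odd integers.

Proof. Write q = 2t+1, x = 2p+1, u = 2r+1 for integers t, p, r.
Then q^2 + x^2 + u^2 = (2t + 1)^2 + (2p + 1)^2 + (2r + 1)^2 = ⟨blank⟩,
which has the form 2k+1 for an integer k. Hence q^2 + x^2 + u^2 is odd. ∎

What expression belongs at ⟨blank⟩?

Expanding: (2t + 1)^2 + (2p + 1)^2 + (2r + 1)^2 = 4p^2 + 4p + 4r^2 + 4r + 4t^2 + 4t + 3.
Every term except the constant is even, so this is 2(2p^2 + 2p + 2r^2 + 2r + 2t^2 + 2t + 1) + 1,
and 2p^2 + 2p + 2r^2 + 2r + 2t^2 + 2t + 1 ∈ ℤ gives the required form.

2(2p^2 + 2p + 2r^2 + 2r + 2t^2 + 2t + 1) + 1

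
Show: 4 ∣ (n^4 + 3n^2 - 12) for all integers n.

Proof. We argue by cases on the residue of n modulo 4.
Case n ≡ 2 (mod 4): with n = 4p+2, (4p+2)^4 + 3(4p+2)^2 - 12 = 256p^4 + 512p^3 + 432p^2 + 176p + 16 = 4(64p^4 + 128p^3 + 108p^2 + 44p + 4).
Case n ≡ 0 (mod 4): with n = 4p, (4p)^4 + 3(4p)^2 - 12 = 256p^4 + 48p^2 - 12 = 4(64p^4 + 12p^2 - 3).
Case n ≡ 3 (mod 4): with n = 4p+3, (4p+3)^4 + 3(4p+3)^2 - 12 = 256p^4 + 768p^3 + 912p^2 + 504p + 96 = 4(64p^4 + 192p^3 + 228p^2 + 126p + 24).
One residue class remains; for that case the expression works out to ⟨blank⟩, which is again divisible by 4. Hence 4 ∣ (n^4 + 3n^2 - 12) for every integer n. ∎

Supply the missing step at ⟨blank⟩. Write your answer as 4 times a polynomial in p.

Only n ≡ 1 (mod 4) is unaccounted for. Put n = 4p+1:
(4p+1)^4 + 3(4p+1)^2 - 12 expands to 256p^4 + 256p^3 + 144p^2 + 40p - 8,
and factoring out 4 leaves 4(64p^4 + 64p^3 + 36p^2 + 10p - 2).

4(64p^4 + 64p^3 + 36p^2 + 10p - 2)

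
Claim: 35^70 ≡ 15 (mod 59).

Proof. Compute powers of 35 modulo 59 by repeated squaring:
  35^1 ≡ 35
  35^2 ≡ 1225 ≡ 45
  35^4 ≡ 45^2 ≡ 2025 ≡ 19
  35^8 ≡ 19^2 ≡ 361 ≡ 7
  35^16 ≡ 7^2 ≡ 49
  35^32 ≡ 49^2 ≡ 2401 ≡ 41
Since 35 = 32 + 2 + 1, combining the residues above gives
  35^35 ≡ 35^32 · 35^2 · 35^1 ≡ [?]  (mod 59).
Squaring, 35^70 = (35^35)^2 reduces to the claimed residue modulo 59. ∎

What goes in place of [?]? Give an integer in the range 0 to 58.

29

Multiply the listed residues: 41 · 45 · 35 = 1845 → 64575.
Reducing modulo 59: 64575 = 1094·59 + 29, so 35^35 ≡ 29.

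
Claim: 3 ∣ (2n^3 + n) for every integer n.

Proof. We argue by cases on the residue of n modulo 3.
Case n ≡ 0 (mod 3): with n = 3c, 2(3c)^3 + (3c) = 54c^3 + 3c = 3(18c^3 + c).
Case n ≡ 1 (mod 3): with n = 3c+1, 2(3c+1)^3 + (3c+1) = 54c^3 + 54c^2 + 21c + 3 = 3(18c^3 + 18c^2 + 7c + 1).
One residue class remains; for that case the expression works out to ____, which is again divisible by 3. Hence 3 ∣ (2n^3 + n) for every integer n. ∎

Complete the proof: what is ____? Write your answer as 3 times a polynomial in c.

Only n ≡ 2 (mod 3) is unaccounted for. Put n = 3c+2:
2(3c+2)^3 + (3c+2) expands to 54c^3 + 108c^2 + 75c + 18,
and factoring out 3 leaves 3(18c^3 + 36c^2 + 25c + 6).

3(18c^3 + 36c^2 + 25c + 6)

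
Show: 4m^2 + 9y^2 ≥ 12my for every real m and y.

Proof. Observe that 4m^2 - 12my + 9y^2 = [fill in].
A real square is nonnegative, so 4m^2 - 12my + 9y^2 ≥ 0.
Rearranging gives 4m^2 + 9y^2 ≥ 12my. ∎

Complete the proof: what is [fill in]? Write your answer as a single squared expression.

The leading and trailing coefficients are 2^2 and 3^2, and 12 = 2·2·3, so the trinomial is (2m - 3y)^2.
Hence 4m^2 - 12my + 9y^2 ≥ 0.

(2m - 3y)^2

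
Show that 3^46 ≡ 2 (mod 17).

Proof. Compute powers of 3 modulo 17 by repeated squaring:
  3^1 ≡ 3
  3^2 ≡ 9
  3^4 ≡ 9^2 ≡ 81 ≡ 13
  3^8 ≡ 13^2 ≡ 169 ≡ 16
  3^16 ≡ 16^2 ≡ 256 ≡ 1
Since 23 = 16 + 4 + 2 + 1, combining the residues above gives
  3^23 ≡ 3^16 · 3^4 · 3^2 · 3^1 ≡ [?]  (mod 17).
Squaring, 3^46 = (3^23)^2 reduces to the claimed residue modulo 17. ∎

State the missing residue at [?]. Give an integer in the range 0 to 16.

11

3^16 · 3^4 · 3^2 · 3^1 ≡ 1 · 13 · 9 · 3 = 351.
351 mod 17 = 11, so 3^23 ≡ 11 (mod 17).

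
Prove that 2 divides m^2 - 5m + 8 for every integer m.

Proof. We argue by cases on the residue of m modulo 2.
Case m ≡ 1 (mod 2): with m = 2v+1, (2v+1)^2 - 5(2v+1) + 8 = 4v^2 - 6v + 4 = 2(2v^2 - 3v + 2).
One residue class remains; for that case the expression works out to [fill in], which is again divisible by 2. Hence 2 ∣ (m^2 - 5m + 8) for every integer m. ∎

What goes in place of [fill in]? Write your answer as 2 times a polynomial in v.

2(2v^2 - 5v + 4)

The residues treated are {1}, so the missing case is m ≡ 0 (mod 2); write m = 2v.
Then (2v)^2 - 5(2v) + 8 = 4v^2 - 10v + 8 = 2(2v^2 - 5v + 4).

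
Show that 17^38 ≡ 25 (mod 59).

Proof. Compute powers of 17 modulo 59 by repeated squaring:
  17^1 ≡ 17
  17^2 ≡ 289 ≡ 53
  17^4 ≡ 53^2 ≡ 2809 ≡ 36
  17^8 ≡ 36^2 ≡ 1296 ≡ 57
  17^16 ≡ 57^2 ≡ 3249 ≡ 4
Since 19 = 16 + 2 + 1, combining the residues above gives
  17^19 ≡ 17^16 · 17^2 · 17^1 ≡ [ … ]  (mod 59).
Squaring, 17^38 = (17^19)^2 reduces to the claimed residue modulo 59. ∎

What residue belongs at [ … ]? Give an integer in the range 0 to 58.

Multiply the listed residues: 4 · 53 · 17 = 212 → 3604.
Reducing modulo 59: 3604 = 61·59 + 5, so 17^19 ≡ 5.

5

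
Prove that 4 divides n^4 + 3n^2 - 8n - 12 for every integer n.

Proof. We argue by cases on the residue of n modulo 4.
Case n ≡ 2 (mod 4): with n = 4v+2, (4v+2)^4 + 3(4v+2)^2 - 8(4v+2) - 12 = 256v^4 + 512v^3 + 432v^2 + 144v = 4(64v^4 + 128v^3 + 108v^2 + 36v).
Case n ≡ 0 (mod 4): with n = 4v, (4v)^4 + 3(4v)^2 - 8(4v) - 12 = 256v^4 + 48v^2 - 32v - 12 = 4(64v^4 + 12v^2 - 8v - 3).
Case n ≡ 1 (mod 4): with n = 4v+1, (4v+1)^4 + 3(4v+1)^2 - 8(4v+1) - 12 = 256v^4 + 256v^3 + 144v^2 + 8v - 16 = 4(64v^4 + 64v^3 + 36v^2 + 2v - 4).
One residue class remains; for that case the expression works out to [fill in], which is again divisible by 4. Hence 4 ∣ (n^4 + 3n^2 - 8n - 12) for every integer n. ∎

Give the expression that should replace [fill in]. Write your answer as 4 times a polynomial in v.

4(64v^4 + 192v^3 + 228v^2 + 118v + 18)

The residues treated are {2, 0, 1}, so the missing case is n ≡ 3 (mod 4); write n = 4v+3.
Then (4v+3)^4 + 3(4v+3)^2 - 8(4v+3) - 12 = 256v^4 + 768v^3 + 912v^2 + 472v + 72 = 4(64v^4 + 192v^3 + 228v^2 + 118v + 18).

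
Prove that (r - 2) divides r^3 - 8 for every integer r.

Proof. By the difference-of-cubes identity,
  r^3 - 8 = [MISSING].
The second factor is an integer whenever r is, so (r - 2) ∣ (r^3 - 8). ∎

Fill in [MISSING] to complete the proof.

(r - 2)(r^2 + 2r + 4)

a^3 - b^3 = (a - b)(a^2 + ab + b^2). With a = r, b = 2:
r^3 - 8 = (r - 2)(r^2 + 2r + 4).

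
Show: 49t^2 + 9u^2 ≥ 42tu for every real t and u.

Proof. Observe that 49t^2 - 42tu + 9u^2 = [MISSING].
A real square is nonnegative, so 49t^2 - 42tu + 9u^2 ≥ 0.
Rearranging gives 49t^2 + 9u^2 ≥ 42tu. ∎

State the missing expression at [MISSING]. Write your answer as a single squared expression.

49t^2 - 42tu + 9u^2 is a perfect-square trinomial: the outer terms are (7t)^2 and (3u)^2, and the cross term is -2·7t·3u.
So 49t^2 - 42tu + 9u^2 = (7t - 3u)^2 ≥ 0.

(7t - 3u)^2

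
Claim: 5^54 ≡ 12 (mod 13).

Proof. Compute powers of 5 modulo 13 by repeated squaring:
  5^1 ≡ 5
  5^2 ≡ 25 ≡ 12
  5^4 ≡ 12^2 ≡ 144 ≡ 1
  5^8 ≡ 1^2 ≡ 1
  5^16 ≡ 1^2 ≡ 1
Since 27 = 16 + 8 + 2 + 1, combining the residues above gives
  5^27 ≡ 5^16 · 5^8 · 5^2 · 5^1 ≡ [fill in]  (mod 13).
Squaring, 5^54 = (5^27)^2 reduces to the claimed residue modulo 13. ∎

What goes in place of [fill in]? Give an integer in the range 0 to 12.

5^16 · 5^8 · 5^2 · 5^1 ≡ 1 · 1 · 12 · 5 = 60.
60 mod 13 = 8, so 5^27 ≡ 8 (mod 13).

8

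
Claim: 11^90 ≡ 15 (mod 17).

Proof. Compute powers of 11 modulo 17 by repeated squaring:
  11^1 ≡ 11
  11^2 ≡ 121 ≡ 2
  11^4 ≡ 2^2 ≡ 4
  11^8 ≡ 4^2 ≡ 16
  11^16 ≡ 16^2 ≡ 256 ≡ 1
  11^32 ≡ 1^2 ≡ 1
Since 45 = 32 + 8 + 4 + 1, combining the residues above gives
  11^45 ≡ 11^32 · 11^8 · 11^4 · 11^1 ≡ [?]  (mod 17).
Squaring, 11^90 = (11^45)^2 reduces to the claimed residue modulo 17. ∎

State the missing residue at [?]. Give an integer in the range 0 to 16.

Multiply the listed residues: 1 · 16 · 4 · 11 = 16 → 64 → 704.
Reducing modulo 17: 704 = 41·17 + 7, so 11^45 ≡ 7.

7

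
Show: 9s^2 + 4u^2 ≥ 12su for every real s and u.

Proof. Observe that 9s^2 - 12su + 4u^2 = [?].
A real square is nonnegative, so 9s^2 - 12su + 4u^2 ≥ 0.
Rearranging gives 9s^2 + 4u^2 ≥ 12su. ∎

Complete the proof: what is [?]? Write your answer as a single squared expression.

The leading and trailing coefficients are 3^2 and 2^2, and 12 = 2·3·2, so the trinomial is (3s - 2u)^2.
Hence 9s^2 - 12su + 4u^2 ≥ 0.

(3s - 2u)^2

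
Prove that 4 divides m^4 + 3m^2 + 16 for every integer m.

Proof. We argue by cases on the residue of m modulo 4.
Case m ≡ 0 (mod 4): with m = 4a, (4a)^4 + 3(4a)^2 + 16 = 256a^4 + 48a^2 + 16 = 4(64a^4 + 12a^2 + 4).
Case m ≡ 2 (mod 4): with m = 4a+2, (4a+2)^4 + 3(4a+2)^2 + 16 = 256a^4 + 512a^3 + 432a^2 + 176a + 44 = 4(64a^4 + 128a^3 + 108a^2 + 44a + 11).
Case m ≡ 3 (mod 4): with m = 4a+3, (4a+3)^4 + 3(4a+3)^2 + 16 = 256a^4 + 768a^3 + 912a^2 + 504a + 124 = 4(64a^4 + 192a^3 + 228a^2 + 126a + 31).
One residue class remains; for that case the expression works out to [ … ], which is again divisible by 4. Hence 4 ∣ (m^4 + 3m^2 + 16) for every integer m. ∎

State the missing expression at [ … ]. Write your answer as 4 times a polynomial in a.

The residues treated are {0, 2, 3}, so the missing case is m ≡ 1 (mod 4); write m = 4a+1.
Then (4a+1)^4 + 3(4a+1)^2 + 16 = 256a^4 + 256a^3 + 144a^2 + 40a + 20 = 4(64a^4 + 64a^3 + 36a^2 + 10a + 5).

4(64a^4 + 64a^3 + 36a^2 + 10a + 5)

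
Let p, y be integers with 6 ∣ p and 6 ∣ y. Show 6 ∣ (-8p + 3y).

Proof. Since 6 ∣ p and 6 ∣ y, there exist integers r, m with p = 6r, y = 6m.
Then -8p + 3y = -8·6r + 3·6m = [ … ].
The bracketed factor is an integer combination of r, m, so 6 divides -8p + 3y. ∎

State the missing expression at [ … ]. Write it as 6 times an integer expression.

Each term has a factor of 6: -8·6r + 3·6m = 6·(3m - 8r).
Since 3m - 8r is an integer, 6 ∣ (-8p + 3y).

6(3m - 8r)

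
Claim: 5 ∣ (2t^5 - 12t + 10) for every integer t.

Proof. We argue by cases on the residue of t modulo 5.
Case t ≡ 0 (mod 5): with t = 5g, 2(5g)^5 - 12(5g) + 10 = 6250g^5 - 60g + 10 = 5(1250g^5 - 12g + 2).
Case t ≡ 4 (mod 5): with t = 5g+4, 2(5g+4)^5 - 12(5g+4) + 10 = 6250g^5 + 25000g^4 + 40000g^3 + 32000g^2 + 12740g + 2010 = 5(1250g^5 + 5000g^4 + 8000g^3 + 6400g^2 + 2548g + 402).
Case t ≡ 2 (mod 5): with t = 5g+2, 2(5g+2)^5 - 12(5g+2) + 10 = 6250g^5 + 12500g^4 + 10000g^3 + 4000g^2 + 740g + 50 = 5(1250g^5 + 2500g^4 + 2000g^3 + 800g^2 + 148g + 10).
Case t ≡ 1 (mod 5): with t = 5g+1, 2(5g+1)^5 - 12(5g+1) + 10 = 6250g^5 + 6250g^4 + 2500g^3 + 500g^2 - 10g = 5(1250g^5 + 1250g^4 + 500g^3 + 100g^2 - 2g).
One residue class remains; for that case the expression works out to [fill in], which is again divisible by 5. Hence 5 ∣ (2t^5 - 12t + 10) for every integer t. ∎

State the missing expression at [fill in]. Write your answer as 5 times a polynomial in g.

The residues treated are {0, 4, 2, 1}, so the missing case is t ≡ 3 (mod 5); write t = 5g+3.
Then 2(5g+3)^5 - 12(5g+3) + 10 = 6250g^5 + 18750g^4 + 22500g^3 + 13500g^2 + 3990g + 460 = 5(1250g^5 + 3750g^4 + 4500g^3 + 2700g^2 + 798g + 92).

5(1250g^5 + 3750g^4 + 4500g^3 + 2700g^2 + 798g + 92)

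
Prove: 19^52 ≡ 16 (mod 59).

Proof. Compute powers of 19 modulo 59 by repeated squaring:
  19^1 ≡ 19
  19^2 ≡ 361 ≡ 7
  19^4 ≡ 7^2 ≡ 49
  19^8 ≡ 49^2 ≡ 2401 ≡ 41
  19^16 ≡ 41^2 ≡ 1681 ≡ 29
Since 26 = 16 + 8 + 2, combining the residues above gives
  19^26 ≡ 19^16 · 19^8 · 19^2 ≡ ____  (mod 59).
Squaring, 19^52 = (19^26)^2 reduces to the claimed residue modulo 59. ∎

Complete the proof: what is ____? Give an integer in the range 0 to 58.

4

Multiply the listed residues: 29 · 41 · 7 = 1189 → 8323.
Reducing modulo 59: 8323 = 141·59 + 4, so 19^26 ≡ 4.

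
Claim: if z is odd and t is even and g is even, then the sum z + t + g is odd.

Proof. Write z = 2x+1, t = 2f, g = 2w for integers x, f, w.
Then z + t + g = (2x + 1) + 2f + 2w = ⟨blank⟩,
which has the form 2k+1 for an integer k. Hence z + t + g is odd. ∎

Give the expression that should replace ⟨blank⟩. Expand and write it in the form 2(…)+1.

2(f + w + x) + 1

Expanding: (2x + 1) + 2f + 2w = 2f + 2w + 2x + 1.
Every term except the constant is even, so this is 2(f + w + x) + 1,
and f + w + x ∈ ℤ gives the required form.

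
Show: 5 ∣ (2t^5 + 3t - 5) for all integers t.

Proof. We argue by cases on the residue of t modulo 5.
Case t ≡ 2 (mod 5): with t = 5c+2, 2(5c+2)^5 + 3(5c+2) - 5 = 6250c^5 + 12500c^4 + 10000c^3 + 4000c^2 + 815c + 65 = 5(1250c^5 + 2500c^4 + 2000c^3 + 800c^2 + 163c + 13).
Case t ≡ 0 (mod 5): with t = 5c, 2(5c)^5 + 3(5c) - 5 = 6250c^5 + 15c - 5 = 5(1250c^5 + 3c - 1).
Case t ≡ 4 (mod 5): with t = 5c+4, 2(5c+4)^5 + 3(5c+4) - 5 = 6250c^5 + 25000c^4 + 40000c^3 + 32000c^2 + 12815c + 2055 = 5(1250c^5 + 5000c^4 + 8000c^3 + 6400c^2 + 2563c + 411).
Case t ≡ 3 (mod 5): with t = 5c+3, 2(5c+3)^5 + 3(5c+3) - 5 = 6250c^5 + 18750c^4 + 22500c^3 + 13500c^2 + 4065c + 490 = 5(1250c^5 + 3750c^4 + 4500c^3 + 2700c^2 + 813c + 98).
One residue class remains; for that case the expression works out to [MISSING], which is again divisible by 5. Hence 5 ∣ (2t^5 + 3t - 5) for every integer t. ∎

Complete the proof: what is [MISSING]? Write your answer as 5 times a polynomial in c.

The residues treated are {2, 0, 4, 3}, so the missing case is t ≡ 1 (mod 5); write t = 5c+1.
Then 2(5c+1)^5 + 3(5c+1) - 5 = 6250c^5 + 6250c^4 + 2500c^3 + 500c^2 + 65c = 5(1250c^5 + 1250c^4 + 500c^3 + 100c^2 + 13c).

5(1250c^5 + 1250c^4 + 500c^3 + 100c^2 + 13c)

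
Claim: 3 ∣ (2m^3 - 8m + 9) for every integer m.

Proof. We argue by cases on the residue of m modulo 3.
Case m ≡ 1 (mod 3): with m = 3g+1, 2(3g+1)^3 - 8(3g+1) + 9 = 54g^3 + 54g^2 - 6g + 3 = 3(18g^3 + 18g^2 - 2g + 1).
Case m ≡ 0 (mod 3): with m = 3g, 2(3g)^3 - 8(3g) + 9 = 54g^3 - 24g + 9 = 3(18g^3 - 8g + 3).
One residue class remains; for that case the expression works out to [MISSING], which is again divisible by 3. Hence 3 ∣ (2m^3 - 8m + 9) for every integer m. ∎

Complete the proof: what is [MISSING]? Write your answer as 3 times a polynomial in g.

Only m ≡ 2 (mod 3) is unaccounted for. Put m = 3g+2:
2(3g+2)^3 - 8(3g+2) + 9 expands to 54g^3 + 108g^2 + 48g + 9,
and factoring out 3 leaves 3(18g^3 + 36g^2 + 16g + 3).

3(18g^3 + 36g^2 + 16g + 3)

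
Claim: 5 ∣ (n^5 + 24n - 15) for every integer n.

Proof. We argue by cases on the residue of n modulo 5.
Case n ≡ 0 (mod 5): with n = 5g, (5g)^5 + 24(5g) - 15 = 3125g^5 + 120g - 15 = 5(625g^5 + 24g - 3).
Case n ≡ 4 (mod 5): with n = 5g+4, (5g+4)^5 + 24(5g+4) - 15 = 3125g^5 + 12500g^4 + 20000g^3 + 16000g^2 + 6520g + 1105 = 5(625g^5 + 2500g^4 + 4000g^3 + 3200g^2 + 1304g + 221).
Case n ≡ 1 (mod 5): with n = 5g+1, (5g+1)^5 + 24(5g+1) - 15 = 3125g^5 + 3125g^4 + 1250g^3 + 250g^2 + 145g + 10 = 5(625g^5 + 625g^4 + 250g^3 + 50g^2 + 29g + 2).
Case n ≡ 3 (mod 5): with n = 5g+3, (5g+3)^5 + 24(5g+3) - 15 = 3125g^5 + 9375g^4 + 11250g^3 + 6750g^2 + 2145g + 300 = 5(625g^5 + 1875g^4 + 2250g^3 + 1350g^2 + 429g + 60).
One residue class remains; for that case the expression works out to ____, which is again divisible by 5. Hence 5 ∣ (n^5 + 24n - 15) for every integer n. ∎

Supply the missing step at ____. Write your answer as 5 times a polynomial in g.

The residues treated are {0, 4, 1, 3}, so the missing case is n ≡ 2 (mod 5); write n = 5g+2.
Then (5g+2)^5 + 24(5g+2) - 15 = 3125g^5 + 6250g^4 + 5000g^3 + 2000g^2 + 520g + 65 = 5(625g^5 + 1250g^4 + 1000g^3 + 400g^2 + 104g + 13).

5(625g^5 + 1250g^4 + 1000g^3 + 400g^2 + 104g + 13)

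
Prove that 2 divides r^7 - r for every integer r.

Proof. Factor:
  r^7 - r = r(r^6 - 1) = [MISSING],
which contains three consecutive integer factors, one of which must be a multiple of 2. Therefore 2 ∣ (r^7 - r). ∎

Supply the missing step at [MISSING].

(r - 1)r(r + 1)(r^4 + r^2 + 1)

r^6 - 1 = (r^2 - 1)(r^4 + r^2 + 1), and r^2 - 1 = (r-1)(r+1).
So r(r^6 - 1) = (r - 1)r(r + 1)(r^4 + r^2 + 1).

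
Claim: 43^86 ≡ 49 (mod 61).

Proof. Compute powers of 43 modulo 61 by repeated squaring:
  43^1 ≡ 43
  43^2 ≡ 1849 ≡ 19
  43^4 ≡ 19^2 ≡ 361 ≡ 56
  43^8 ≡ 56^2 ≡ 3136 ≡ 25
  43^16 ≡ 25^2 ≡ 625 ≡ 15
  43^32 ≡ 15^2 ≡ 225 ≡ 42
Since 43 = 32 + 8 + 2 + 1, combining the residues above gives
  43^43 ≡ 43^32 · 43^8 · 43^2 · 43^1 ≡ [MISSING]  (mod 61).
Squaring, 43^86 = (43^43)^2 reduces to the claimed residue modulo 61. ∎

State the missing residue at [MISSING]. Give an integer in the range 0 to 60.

7

43^32 · 43^8 · 43^2 · 43^1 ≡ 42 · 25 · 19 · 43 = 857850.
857850 mod 61 = 7, so 43^43 ≡ 7 (mod 61).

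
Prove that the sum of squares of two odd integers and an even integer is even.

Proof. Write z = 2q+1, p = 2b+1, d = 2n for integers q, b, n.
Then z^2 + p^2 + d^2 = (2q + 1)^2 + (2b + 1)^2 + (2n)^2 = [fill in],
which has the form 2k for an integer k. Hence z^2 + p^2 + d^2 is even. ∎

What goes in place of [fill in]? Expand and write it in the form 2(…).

(2q + 1)^2 + (2b + 1)^2 + (2n)^2 = 4b^2 + 4b + 4n^2 + 4q^2 + 4q + 2
= 2(2b^2 + 2b + 2n^2 + 2q^2 + 2q + 1).
Since 2b^2 + 2b + 2n^2 + 2q^2 + 2q + 1 is an integer, the sum of squares is of the form 2k for an integer k.

2(2b^2 + 2b + 2n^2 + 2q^2 + 2q + 1)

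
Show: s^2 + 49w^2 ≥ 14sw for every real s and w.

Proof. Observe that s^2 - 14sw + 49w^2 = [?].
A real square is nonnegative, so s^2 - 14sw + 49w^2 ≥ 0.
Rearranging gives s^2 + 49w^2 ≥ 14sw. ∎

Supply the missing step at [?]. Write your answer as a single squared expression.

s^2 - 14sw + 49w^2 is a perfect-square trinomial: the outer terms are (s)^2 and (7w)^2, and the cross term is -2·s·7w.
So s^2 - 14sw + 49w^2 = (s - 7w)^2 ≥ 0.

(s - 7w)^2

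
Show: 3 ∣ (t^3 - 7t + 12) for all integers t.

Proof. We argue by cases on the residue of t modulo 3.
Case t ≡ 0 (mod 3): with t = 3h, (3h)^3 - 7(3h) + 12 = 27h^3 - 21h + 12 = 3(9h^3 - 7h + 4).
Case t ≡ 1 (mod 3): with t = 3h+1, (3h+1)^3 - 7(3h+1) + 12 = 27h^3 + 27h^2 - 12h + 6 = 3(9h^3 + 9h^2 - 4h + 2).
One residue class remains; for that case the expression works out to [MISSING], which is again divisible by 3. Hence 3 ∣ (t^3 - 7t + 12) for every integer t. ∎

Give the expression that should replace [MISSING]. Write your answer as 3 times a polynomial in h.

The residues treated are {0, 1}, so the missing case is t ≡ 2 (mod 3); write t = 3h+2.
Then (3h+2)^3 - 7(3h+2) + 12 = 27h^3 + 54h^2 + 15h + 6 = 3(9h^3 + 18h^2 + 5h + 2).

3(9h^3 + 18h^2 + 5h + 2)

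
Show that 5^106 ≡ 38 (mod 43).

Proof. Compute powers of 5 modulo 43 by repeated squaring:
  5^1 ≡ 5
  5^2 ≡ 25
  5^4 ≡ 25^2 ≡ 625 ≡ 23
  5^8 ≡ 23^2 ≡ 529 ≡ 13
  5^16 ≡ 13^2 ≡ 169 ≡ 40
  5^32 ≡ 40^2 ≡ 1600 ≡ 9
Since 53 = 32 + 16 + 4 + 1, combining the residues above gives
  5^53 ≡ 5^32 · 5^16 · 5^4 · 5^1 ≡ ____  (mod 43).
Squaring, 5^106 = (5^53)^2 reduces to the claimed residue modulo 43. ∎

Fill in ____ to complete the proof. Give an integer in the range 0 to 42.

34

Multiply the listed residues: 9 · 40 · 23 · 5 = 360 → 8280 → 41400.
Reducing modulo 43: 41400 = 962·43 + 34, so 5^53 ≡ 34.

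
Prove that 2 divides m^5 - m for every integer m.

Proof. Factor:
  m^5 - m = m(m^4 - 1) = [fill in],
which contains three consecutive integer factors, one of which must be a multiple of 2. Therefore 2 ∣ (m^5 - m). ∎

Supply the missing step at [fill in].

(m - 1)m(m + 1)(m^2 + 1)

m^4 - 1 = (m^2 - 1)(m^2 + 1), and m^2 - 1 = (m-1)(m+1).
So m(m^4 - 1) = (m - 1)m(m + 1)(m^2 + 1).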